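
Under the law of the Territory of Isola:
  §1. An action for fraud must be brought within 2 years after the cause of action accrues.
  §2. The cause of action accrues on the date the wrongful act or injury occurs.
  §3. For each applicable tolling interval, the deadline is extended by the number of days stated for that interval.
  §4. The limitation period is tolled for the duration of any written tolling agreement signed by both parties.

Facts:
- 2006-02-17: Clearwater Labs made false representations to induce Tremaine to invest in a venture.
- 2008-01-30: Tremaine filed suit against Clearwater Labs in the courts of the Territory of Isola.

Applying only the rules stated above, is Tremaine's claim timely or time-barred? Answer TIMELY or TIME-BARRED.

The claim accrued on 2006-02-17, when the wrongful act occurred.
The untolled deadline — 2 years after 2006-02-17 — is 2008-02-17.
Filing on 2008-01-30 beat the 2008-02-17 deadline — the action is timely.

TIMELY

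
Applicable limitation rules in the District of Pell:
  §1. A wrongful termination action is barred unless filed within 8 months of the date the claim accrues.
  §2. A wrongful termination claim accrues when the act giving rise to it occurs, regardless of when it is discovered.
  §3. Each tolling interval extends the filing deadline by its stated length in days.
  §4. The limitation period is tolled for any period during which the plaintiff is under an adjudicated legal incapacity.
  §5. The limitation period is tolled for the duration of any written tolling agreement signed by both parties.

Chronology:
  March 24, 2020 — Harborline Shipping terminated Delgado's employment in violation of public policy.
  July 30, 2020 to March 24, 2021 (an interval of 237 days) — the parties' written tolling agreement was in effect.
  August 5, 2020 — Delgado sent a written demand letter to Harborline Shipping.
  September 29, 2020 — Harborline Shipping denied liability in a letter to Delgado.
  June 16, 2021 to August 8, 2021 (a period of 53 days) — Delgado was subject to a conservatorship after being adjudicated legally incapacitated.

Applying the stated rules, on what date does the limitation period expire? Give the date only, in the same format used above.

The limitation period began to run on March 24, 2020.
The untolled deadline — 8 months after March 24, 2020 — is November 24, 2020.
Because the written tolling agreement ran from July 30, 2020 to March 24, 2021, the deadline is extended by 237 days to July 19, 2021.
Because the plaintiff's legal incapacity ran from June 16, 2021 to August 8, 2021, the deadline is extended by 53 days to September 10, 2021.
The other events in the timeline have no effect on the limitation period under the stated rules.

September 10, 2021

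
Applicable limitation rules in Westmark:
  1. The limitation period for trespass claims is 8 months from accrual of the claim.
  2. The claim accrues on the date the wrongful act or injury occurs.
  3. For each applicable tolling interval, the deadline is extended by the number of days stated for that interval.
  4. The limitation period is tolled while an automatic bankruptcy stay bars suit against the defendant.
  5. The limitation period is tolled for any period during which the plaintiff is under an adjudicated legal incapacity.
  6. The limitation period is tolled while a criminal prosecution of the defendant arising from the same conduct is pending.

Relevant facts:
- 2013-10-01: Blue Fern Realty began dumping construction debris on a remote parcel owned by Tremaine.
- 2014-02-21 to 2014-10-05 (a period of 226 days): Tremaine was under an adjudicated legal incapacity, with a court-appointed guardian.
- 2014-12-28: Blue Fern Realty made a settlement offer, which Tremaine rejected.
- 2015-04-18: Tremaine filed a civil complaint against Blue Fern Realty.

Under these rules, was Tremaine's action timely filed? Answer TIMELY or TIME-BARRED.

TIME-BARRED

The claim accrued on 2013-10-01, the date of the act.
Adding the 8 months base period to 2013-10-01 gives a deadline of 2014-06-01, before any tolling.
The period was tolled for 226 days by the plaintiff's legal incapacity (2014-02-21 to 2014-10-05), pushing the deadline to 2015-01-13.
Nothing else in the chronology tolls or restarts the period.
Tremaine filed on 2015-04-18, after the 2015-01-13 deadline, so the action is time-barred.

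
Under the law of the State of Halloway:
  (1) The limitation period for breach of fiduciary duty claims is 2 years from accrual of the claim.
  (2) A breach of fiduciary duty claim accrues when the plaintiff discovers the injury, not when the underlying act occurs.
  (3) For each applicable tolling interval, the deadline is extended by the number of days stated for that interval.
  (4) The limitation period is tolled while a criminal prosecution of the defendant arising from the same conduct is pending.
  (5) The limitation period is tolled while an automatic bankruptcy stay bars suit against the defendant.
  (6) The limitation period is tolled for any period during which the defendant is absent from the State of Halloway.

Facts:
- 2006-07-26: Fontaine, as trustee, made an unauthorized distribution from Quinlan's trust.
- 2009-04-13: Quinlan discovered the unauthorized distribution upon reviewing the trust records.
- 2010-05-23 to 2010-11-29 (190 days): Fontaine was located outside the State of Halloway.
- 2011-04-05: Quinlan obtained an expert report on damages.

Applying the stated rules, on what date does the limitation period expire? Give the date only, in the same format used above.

2011-10-20

The claim did not accrue until Quinlan discovered the injury on 2009-04-13; the 2006-07-26 act date does not start the clock under the stated rule.
2 years from 2009-04-13 is 2011-04-13.
The period was tolled for 190 days by the defendant's absence from the jurisdiction (2010-05-23 to 2010-11-29), pushing the deadline to 2011-10-20.
The other events in the timeline have no effect on the limitation period under the stated rules.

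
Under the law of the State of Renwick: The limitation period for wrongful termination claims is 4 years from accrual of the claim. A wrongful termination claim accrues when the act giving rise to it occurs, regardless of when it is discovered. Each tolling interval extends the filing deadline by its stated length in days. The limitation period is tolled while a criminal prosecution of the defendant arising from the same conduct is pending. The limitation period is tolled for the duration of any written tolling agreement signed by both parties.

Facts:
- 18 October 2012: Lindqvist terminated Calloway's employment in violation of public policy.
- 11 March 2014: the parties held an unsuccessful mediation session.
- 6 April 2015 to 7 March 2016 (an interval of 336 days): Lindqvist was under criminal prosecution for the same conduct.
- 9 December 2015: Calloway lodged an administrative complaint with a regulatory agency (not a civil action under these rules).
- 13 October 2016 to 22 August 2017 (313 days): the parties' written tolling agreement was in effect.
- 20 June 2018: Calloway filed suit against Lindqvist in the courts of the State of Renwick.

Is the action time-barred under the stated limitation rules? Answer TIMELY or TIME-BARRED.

The limitation period began to run on 18 October 2012.
Adding the 4 years base period to 18 October 2012 gives a deadline of 18 October 2016, before any tolling.
Because the pending criminal prosecution ran from 6 April 2015 to 7 March 2016, the deadline is extended by 336 days to 19 September 2017.
Because the written tolling agreement ran from 13 October 2016 to 22 August 2017, the deadline is extended by 313 days to 29 July 2018.
None of the other events listed affects the running of the period under the stated rules.
Filing on 20 June 2018 beat the 29 July 2018 deadline — the action is timely.

TIMELY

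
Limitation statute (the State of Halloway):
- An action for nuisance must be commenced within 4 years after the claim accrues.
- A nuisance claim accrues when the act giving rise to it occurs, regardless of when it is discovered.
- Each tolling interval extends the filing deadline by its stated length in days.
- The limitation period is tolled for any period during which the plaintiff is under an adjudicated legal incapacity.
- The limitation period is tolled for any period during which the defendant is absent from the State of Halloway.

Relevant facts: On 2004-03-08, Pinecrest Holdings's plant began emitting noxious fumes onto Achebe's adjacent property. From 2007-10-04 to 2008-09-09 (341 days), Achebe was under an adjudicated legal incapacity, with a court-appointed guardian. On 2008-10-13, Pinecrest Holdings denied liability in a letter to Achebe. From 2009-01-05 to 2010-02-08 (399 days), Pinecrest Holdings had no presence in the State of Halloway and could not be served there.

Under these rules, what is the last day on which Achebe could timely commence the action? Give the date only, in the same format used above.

2010-03-18

The claim accrued on 2004-03-08, when the wrongful act occurred.
4 years from 2004-03-08 is 2008-03-08.
Because the plaintiff's legal incapacity ran from 2007-10-04 to 2008-09-09, the deadline is extended by 341 days to 2009-02-12.
Because the defendant's absence from the jurisdiction ran from 2009-01-05 to 2010-02-08, the deadline is extended by 399 days to 2010-03-18.
The other events in the timeline have no effect on the limitation period under the stated rules.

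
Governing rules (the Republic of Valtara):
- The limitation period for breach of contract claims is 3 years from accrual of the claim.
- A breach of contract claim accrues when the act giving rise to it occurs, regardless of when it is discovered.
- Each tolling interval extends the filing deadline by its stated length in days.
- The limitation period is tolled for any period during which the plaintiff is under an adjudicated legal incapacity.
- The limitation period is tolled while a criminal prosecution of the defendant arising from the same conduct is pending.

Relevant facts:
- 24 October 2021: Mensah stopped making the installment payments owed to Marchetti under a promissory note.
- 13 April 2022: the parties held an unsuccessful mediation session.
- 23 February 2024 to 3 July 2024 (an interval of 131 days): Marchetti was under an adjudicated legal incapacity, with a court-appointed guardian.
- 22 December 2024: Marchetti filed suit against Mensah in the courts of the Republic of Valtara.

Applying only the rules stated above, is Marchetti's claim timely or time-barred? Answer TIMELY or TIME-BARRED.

The limitation period began to run on 24 October 2021.
3 years from 24 October 2021 is 24 October 2024.
The plaintiff's legal incapacity from 23 February 2024 to 3 July 2024 tolled the period for 131 days, extending the deadline to 4 March 2025.
None of the other events listed affects the running of the period under the stated rules.
The 22 December 2024 filing precedes the 4 March 2025 deadline; the claim is timely.

TIMELY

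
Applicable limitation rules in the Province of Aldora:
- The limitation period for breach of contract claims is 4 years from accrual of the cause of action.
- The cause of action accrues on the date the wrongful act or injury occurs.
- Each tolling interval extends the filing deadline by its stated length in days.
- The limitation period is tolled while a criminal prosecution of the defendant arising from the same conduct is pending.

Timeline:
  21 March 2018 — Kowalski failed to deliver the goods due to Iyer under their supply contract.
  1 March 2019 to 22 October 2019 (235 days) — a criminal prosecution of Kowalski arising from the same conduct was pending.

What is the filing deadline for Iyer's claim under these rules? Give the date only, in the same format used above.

The cause of action accrued on 21 March 2018, the date of the act.
4 years from 21 March 2018 is 21 March 2022.
The period was tolled for 235 days by the pending criminal prosecution (1 March 2019 to 22 October 2019), pushing the deadline to 11 November 2022.

11 November 2022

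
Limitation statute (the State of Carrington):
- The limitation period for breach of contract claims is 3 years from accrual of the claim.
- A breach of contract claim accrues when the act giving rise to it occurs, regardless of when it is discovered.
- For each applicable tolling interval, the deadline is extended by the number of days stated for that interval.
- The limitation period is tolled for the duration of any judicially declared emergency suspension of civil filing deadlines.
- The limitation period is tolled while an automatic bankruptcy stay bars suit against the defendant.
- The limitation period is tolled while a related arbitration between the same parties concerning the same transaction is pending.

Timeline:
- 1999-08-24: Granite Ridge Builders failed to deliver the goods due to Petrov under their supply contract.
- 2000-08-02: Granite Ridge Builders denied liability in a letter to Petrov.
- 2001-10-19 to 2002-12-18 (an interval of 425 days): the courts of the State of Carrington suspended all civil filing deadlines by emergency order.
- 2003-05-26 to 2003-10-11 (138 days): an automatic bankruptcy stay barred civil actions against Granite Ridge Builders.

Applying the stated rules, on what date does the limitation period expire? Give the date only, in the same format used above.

The claim accrued on 1999-08-24, the date of the act.
Adding the 3 years base period to 1999-08-24 gives a deadline of 2002-08-24, before any tolling.
Because the emergency suspension of filing deadlines ran from 2001-10-19 to 2002-12-18, the deadline is extended by 425 days to 2003-10-23.
The period was tolled for 138 days by the automatic bankruptcy stay (2003-05-26 to 2003-10-11), pushing the deadline to 2004-03-09.
None of the other events listed affects the running of the period under the stated rules.

2004-03-09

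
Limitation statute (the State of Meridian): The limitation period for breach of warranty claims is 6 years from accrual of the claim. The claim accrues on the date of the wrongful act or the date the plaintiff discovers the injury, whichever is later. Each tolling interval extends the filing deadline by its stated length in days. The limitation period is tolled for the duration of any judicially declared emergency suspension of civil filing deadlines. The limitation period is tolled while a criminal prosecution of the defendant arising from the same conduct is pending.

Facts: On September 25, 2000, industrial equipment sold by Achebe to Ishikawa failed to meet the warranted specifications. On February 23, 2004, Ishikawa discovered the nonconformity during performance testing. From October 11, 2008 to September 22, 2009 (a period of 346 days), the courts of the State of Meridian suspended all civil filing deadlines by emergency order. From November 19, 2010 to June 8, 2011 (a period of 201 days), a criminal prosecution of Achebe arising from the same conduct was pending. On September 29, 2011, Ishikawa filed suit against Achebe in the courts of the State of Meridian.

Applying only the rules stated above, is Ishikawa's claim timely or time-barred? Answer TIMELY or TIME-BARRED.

The claim accrued on February 23, 2004 — the later of the September 25, 2000 act and the February 23, 2004 discovery.
The untolled deadline — 6 years after February 23, 2004 — is February 23, 2010.
The period was tolled for 346 days by the emergency suspension of filing deadlines (October 11, 2008 to September 22, 2009), pushing the deadline to February 4, 2011.
The pending criminal prosecution from November 19, 2010 to June 8, 2011 tolled the period for 201 days, extending the deadline to August 24, 2011.
Ishikawa filed on September 29, 2011, after the August 24, 2011 deadline, so the action is time-barred.

TIME-BARRED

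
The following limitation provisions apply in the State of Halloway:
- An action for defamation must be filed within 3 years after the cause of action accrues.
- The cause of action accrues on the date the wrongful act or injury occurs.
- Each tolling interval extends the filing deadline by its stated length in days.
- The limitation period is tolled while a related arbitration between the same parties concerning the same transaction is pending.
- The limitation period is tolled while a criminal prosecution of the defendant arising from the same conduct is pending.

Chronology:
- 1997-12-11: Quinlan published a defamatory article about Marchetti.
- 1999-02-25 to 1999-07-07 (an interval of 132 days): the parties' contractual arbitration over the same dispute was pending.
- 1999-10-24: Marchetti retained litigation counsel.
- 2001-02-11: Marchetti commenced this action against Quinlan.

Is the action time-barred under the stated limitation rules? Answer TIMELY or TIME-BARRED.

The cause of action accrued on 1997-12-11, the date of the act.
3 years from 1997-12-11 is 2000-12-11.
The pending related arbitration from 1999-02-25 to 1999-07-07 tolled the period for 132 days, extending the deadline to 2001-04-22.
None of the other events listed affects the running of the period under the stated rules.
Marchetti filed on 2001-02-11, before the 2001-04-22 deadline, so the action is timely.

TIMELY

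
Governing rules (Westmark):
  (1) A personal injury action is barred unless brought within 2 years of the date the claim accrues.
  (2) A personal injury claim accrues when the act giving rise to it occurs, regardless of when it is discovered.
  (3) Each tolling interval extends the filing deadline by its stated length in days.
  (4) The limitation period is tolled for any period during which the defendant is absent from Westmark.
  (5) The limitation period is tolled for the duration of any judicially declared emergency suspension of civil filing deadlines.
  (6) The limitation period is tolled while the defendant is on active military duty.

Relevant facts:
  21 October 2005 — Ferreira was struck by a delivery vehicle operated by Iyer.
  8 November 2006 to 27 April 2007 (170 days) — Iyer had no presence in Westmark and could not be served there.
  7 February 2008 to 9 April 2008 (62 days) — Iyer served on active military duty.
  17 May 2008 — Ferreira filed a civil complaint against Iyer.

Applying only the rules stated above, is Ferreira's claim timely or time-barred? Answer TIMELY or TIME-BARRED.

TIMELY

The claim accrued on 21 October 2005, the date of the act.
Adding the 2 years base period to 21 October 2005 gives a deadline of 21 October 2007, before any tolling.
Because the defendant's absence from the jurisdiction ran from 8 November 2006 to 27 April 2007, the deadline is extended by 170 days to 8 April 2008.
The defendant's active military service from 7 February 2008 to 9 April 2008 tolled the period for 62 days, extending the deadline to 9 June 2008.
The 17 May 2008 filing precedes the 9 June 2008 deadline; the claim is timely.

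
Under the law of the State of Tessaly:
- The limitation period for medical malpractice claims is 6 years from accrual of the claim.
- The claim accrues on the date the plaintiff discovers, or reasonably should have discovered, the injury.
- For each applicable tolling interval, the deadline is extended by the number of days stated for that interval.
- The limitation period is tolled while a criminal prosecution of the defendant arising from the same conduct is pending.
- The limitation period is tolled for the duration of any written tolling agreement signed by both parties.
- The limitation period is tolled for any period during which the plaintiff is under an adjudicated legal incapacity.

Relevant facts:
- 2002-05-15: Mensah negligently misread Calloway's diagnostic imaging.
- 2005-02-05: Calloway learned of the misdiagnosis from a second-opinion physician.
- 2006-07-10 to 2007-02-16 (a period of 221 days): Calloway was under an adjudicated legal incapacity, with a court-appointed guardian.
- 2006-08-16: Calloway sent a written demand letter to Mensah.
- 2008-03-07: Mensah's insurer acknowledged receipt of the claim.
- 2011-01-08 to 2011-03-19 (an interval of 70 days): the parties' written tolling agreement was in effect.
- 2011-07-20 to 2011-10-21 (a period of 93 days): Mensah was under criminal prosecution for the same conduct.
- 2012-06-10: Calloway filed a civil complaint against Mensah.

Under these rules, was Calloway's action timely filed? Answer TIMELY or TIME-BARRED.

TIME-BARRED

Accrual is tied to discovery, so the period began on 2005-02-05 rather than on 2002-05-15 when the act occurred.
6 years from 2005-02-05 is 2011-02-05.
The plaintiff's legal incapacity from 2006-07-10 to 2007-02-16 tolled the period for 221 days, extending the deadline to 2011-09-14.
Because the written tolling agreement ran from 2011-01-08 to 2011-03-19, the deadline is extended by 70 days to 2011-11-23.
Because the pending criminal prosecution ran from 2011-07-20 to 2011-10-21, the deadline is extended by 93 days to 2012-02-24.
None of the other events listed affects the running of the period under the stated rules.
Calloway filed on 2012-06-10, after the 2012-02-24 deadline, so the action is time-barred.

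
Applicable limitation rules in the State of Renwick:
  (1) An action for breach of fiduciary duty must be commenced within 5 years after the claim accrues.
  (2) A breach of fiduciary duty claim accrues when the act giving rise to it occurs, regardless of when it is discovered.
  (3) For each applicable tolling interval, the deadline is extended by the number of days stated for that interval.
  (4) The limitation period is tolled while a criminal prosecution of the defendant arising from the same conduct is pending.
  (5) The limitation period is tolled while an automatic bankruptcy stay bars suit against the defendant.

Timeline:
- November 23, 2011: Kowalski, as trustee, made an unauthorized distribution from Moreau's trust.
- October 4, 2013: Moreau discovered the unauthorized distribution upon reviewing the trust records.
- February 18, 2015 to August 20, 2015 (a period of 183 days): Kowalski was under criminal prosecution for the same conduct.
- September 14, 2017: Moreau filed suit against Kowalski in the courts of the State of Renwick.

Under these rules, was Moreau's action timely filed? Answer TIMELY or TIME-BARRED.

TIME-BARRED

The claim accrued on November 23, 2011, when the wrongful act occurred; under the stated occurrence rule the October 4, 2013 discovery does not delay accrual.
5 years from November 23, 2011 is November 23, 2016.
Because the pending criminal prosecution ran from February 18, 2015 to August 20, 2015, the deadline is extended by 183 days to May 25, 2017.
Moreau filed on September 14, 2017, after the May 25, 2017 deadline, so the action is time-barred.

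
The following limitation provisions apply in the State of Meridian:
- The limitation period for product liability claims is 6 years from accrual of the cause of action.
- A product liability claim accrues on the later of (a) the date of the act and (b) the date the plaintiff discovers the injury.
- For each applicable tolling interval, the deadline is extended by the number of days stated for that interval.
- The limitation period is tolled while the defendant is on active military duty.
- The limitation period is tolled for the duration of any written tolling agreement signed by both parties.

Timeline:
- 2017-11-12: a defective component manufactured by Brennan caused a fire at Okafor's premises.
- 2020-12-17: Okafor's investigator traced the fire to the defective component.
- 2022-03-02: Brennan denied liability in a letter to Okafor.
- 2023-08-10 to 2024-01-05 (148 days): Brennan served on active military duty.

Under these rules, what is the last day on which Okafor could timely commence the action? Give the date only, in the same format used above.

2027-05-14

Taking the later of the act (2017-11-12) and discovery (2020-12-17), the claim accrued on 2020-12-17.
The untolled deadline — 6 years after 2020-12-17 — is 2026-12-17.
The period was tolled for 148 days by the defendant's active military service (2023-08-10 to 2024-01-05), pushing the deadline to 2027-05-14.
The other events in the timeline have no effect on the limitation period under the stated rules.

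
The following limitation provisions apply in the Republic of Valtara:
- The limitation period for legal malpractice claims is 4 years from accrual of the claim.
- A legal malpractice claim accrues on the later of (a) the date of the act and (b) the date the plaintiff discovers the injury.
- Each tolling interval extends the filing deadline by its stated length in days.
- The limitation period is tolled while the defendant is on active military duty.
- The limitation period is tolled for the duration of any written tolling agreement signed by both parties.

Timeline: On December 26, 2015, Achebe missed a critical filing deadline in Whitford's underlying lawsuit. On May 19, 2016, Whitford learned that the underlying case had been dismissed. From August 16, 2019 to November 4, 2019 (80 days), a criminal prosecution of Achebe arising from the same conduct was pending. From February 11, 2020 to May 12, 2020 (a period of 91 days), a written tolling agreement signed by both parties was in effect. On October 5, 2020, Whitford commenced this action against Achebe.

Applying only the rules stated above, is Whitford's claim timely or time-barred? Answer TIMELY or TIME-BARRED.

Because discovery on May 19, 2016 post-dates the December 26, 2015 act, accrual under the later-of rule falls on May 19, 2016.
The untolled deadline — 4 years after May 19, 2016 — is May 19, 2020.
The period was tolled for 91 days by the written tolling agreement (February 11, 2020 to May 12, 2020), pushing the deadline to August 18, 2020.
No stated provision tolls the period for a criminal prosecution, so the interval from August 16, 2019 to November 4, 2019 has no effect on the deadline.
Filing on October 5, 2020 missed the August 18, 2020 deadline — the action is time-barred.

TIME-BARRED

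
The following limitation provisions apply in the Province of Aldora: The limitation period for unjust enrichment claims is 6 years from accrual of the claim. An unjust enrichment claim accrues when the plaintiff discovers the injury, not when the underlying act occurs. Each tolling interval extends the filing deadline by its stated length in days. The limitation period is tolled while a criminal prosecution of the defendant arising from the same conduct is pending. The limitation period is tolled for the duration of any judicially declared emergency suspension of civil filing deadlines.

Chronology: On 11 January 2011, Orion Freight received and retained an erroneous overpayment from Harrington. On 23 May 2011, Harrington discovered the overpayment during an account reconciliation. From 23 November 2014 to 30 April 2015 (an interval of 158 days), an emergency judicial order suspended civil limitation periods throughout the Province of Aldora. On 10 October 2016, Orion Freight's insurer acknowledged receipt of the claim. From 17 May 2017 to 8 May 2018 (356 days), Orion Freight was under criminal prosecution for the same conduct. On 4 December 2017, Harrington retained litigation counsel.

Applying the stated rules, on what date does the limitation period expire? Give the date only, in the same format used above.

Accrual is tied to discovery, so the period began on 23 May 2011 rather than on 11 January 2011 when the act occurred.
The untolled deadline — 6 years after 23 May 2011 — is 23 May 2017.
Because the emergency suspension of filing deadlines ran from 23 November 2014 to 30 April 2015, the deadline is extended by 158 days to 28 October 2017.
The period was tolled for 356 days by the pending criminal prosecution (17 May 2017 to 8 May 2018), pushing the deadline to 19 October 2018.
The other events in the timeline have no effect on the limitation period under the stated rules.

19 October 2018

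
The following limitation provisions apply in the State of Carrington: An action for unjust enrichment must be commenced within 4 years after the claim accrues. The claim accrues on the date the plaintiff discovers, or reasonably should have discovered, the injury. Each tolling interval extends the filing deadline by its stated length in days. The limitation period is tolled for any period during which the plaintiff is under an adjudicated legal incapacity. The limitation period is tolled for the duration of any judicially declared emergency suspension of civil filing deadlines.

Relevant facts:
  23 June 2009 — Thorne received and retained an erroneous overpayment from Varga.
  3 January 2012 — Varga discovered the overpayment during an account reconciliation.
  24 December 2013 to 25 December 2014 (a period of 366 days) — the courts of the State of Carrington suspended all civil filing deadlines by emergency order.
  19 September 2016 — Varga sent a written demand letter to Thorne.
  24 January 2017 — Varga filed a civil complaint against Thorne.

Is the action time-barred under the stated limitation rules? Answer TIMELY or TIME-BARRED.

TIME-BARRED

Accrual is tied to discovery, so the period began on 3 January 2012 rather than on 23 June 2009 when the act occurred.
4 years from 3 January 2012 is 3 January 2016.
The emergency suspension of filing deadlines from 24 December 2013 to 25 December 2014 tolled the period for 366 days, extending the deadline to 3 January 2017.
The other events in the timeline have no effect on the limitation period under the stated rules.
Varga filed on 24 January 2017, after the 3 January 2017 deadline, so the action is time-barred.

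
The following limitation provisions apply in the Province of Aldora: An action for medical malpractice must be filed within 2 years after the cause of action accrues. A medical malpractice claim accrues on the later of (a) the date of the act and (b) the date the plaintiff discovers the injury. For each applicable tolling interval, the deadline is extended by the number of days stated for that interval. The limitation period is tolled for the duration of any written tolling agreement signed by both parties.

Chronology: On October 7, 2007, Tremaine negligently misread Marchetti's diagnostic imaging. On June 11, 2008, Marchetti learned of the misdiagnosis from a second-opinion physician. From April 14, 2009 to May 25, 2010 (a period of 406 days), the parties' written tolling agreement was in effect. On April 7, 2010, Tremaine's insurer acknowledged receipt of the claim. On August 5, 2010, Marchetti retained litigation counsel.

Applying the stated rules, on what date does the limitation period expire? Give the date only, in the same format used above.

July 22, 2011

The claim accrued on June 11, 2008 — the later of the October 7, 2007 act and the June 11, 2008 discovery.
The untolled deadline — 2 years after June 11, 2008 — is June 11, 2010.
The written tolling agreement from April 14, 2009 to May 25, 2010 tolled the period for 406 days, extending the deadline to July 22, 2011.
None of the other events listed affects the running of the period under the stated rules.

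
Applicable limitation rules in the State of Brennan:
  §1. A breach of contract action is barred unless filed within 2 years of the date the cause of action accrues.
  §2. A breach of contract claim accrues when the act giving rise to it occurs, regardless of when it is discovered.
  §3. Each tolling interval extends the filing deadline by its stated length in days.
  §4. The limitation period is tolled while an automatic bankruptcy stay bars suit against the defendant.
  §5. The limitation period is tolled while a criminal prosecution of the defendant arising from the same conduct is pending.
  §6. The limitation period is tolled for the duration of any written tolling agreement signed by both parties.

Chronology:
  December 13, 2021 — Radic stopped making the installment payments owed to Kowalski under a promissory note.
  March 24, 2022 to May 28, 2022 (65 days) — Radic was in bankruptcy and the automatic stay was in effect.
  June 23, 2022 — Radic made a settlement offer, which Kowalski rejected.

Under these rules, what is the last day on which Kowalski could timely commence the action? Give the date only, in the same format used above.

February 16, 2024

The cause of action accrued on December 13, 2021, the date of the act.
Adding the 2 years base period to December 13, 2021 gives a deadline of December 13, 2023, before any tolling.
The period was tolled for 65 days by the automatic bankruptcy stay (March 24, 2022 to May 28, 2022), pushing the deadline to February 16, 2024.
The other events in the timeline have no effect on the limitation period under the stated rules.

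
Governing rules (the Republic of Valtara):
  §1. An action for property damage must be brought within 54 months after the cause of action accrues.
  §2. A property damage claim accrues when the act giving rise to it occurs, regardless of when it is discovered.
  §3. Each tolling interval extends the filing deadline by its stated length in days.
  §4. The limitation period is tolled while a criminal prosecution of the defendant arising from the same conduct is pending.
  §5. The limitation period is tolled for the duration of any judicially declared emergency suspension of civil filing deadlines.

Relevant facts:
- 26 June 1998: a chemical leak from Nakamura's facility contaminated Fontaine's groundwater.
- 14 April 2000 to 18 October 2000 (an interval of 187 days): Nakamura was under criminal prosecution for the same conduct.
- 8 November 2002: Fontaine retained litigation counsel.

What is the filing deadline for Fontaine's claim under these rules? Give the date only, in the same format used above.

The cause of action accrued on 26 June 1998, the date of the act.
Adding the 54 months base period to 26 June 1998 gives a deadline of 26 December 2002, before any tolling.
The pending criminal prosecution from 14 April 2000 to 18 October 2000 tolled the period for 187 days, extending the deadline to 1 July 2003.
The other events in the timeline have no effect on the limitation period under the stated rules.

1 July 2003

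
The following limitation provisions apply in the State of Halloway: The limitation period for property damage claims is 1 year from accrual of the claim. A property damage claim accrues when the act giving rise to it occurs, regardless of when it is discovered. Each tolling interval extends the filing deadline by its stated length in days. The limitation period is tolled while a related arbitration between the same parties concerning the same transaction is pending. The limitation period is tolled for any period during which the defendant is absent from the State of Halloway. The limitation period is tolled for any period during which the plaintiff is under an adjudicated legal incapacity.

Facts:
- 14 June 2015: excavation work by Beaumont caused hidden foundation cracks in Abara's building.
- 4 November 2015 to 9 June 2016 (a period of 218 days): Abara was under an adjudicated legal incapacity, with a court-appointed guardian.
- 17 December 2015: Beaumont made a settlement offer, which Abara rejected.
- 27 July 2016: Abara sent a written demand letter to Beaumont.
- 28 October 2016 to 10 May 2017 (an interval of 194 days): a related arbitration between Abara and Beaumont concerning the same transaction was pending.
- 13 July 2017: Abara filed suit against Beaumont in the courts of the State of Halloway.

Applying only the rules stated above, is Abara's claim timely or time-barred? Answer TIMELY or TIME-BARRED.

TIMELY

The limitation period began to run on 14 June 2015.
Adding the 1 year base period to 14 June 2015 gives a deadline of 14 June 2016, before any tolling.
The period was tolled for 218 days by the plaintiff's legal incapacity (4 November 2015 to 9 June 2016), pushing the deadline to 18 January 2017.
Because the pending related arbitration ran from 28 October 2016 to 10 May 2017, the deadline is extended by 194 days to 31 July 2017.
Nothing else in the chronology tolls or restarts the period.
The 13 July 2017 filing precedes the 31 July 2017 deadline; the claim is timely.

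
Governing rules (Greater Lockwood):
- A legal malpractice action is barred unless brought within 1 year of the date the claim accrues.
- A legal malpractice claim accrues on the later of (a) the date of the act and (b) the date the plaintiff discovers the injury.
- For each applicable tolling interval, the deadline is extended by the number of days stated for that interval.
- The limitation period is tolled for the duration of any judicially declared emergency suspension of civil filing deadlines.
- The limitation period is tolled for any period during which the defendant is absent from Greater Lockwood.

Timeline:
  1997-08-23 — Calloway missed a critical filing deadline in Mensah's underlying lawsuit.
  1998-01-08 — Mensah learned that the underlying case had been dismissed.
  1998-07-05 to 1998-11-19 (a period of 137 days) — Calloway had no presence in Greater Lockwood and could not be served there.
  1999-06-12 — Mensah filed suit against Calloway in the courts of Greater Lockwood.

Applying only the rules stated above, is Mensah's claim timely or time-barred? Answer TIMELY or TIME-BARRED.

Taking the later of the act (1997-08-23) and discovery (1998-01-08), the claim accrued on 1998-01-08.
The untolled deadline — 1 year after 1998-01-08 — is 1999-01-08.
The defendant's absence from the jurisdiction from 1998-07-05 to 1998-11-19 tolled the period for 137 days, extending the deadline to 1999-05-25.
Filing on 1999-06-12 missed the 1999-05-25 deadline — the action is time-barred.

TIME-BARRED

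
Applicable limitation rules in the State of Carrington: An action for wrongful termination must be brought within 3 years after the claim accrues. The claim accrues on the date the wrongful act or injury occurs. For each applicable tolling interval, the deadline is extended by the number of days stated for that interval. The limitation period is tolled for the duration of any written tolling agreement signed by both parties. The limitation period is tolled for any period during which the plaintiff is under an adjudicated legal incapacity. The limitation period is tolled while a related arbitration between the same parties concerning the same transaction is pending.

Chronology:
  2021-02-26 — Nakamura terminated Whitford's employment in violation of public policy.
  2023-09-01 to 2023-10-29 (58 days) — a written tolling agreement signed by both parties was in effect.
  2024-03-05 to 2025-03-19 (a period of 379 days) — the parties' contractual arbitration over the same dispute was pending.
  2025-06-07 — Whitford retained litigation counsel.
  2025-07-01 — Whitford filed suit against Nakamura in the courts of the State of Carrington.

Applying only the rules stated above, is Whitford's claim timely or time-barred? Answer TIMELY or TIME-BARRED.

The claim accrued on 2021-02-26, the date of the act.
Adding the 3 years base period to 2021-02-26 gives a deadline of 2024-02-26, before any tolling.
The period was tolled for 58 days by the written tolling agreement (2023-09-01 to 2023-10-29), pushing the deadline to 2024-04-24.
The pending related arbitration from 2024-03-05 to 2025-03-19 tolled the period for 379 days, extending the deadline to 2025-05-08.
Nothing else in the chronology tolls or restarts the period.
The 2025-07-01 filing falls after the 2025-05-08 deadline; the claim is time-barred.

TIME-BARRED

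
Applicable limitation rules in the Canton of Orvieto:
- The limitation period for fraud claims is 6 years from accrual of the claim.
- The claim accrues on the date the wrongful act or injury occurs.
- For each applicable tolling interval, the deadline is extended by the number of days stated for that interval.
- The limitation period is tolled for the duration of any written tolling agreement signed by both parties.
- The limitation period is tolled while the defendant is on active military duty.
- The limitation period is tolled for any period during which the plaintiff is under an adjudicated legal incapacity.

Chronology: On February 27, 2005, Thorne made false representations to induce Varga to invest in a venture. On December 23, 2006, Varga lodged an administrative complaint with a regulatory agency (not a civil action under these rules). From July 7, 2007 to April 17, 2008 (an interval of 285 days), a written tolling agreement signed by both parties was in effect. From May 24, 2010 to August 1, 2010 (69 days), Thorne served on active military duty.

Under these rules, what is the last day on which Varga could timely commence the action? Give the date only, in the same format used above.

The limitation period began to run on February 27, 2005.
6 years from February 27, 2005 is February 27, 2011.
The written tolling agreement from July 7, 2007 to April 17, 2008 tolled the period for 285 days, extending the deadline to December 9, 2011.
Because the defendant's active military service ran from May 24, 2010 to August 1, 2010, the deadline is extended by 69 days to February 16, 2012.
None of the other events listed affects the running of the period under the stated rules.

February 16, 2012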